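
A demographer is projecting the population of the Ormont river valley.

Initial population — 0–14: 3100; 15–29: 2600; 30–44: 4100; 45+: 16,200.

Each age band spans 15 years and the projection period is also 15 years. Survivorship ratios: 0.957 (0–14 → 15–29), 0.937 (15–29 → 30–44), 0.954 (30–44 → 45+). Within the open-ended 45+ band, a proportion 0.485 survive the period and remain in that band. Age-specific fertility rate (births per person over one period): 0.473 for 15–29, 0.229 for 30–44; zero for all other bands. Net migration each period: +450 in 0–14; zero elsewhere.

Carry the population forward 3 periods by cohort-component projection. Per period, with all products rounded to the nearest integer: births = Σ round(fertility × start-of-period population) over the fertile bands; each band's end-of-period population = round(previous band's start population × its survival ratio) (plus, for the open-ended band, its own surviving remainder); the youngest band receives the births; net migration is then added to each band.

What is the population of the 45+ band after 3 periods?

6547

After projecting period 1:
Births: 2600 * 0.473 = 1230, 4100 * 0.229 = 939 — total 2169
15–29: 3100 * 0.957 = 2967
30–44: 2600 * 0.937 = 2436
45+: 4100 * 0.954 + 16200 * 0.485 = 3911 + 7857 = 11768
Net migration: 0–14 + 450 → 2619
End of period: [2619, 2967, 2436, 11768]
After projecting period 2:
Births: 2967 * 0.473 = 1403, 2436 * 0.229 = 558 — total 1961
15–29: 2619 * 0.957 = 2506
30–44: 2967 * 0.937 = 2780
45+: 2436 * 0.954 + 11768 * 0.485 = 2324 + 5707 = 8031
Net migration: 0–14 + 450 → 2411
End of period: [2411, 2506, 2780, 8031]
After projecting period 3:
Births: 2506 * 0.473 = 1185, 2780 * 0.229 = 637 — total 1822
15–29: 2411 * 0.957 = 2307
30–44: 2506 * 0.937 = 2348
45+: 2780 * 0.954 + 8031 * 0.485 = 2652 + 3895 = 6547
Net migration: 0–14 + 450 → 2272
End of period: [2272, 2307, 2348, 6547]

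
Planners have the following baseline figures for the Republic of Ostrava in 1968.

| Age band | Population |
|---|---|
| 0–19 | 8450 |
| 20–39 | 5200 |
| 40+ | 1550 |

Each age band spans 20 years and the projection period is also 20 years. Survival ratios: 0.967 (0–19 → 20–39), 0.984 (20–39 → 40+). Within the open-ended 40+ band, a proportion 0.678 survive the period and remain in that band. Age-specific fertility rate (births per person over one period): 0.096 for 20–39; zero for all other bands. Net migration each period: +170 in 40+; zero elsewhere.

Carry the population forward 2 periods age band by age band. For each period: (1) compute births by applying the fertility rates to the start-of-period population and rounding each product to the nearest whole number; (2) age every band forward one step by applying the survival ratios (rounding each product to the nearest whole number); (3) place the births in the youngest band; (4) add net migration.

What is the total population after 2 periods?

Numbering the groups 1..3 from youngest to oldest:
[period 1]
Births: 5200 × 0.096 = 499
Group 2: 8450 × 0.967 = 8171
Group 3: 5200 × 0.984 + 1550 × 0.678 = 5117 + 1051 = 6168
Net migration: Group 3 + 170 → 6338
End of period: [499, 8171, 6338]
[period 2]
Births: 8171 × 0.096 = 784
Group 2: 499 × 0.967 = 483
Group 3: 8171 × 0.984 + 6338 × 0.678 = 8040 + 4297 = 12337
Net migration: Group 3 + 170 → 12507
End of period: [784, 483, 12507]
Total after period 2: 784 + 483 + 12507 = 13774

13774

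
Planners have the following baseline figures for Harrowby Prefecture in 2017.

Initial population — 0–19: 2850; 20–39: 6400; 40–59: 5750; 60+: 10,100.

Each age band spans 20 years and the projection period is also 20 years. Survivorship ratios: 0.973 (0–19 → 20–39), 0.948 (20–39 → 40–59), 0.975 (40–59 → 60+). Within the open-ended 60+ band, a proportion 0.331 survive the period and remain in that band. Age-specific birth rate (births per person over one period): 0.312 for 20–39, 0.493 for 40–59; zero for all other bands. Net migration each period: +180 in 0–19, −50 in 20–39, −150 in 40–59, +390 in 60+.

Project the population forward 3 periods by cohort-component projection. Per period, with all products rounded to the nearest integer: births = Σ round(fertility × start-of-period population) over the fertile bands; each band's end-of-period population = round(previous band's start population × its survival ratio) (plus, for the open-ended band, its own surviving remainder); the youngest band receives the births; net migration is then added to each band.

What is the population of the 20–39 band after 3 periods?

Numbering the bands 1..4 from youngest to oldest:
Period 1:
Births: 6400 × 0.312 = 1997, 5750 × 0.493 = 2835 → 4832
Band 2: 2850 × 0.973 = 2773
Band 3: 6400 × 0.948 = 6067
Band 4: 5750 × 0.975 + 10100 × 0.331 = 5606 + 3343 = 8949
Net migration: Band 1 + 180 → 5012; Band 2 − 50 → 2723; Band 3 − 150 → 5917; Band 4 + 390 → 9339
End of period: [5012, 2723, 5917, 9339]
Period 2:
Births: 2723 × 0.312 = 850, 5917 × 0.493 = 2917 → 3767
Band 2: 5012 × 0.973 = 4877
Band 3: 2723 × 0.948 = 2581
Band 4: 5917 × 0.975 + 9339 × 0.331 = 5769 + 3091 = 8860
Net migration: Band 1 + 180 → 3947; Band 2 − 50 → 4827; Band 3 − 150 → 2431; Band 4 + 390 → 9250
End of period: [3947, 4827, 2431, 9250]
Period 3:
Births: 4827 × 0.312 = 1506, 2431 × 0.493 = 1198 → 2704
Band 2: 3947 × 0.973 = 3840
Band 3: 4827 × 0.948 = 4576
Band 4: 2431 × 0.975 + 9250 × 0.331 = 2370 + 3062 = 5432
Net migration: Band 1 + 180 → 2884; Band 2 − 50 → 3790; Band 3 − 150 → 4426; Band 4 + 390 → 5822
End of period: [2884, 3790, 4426, 5822]

3790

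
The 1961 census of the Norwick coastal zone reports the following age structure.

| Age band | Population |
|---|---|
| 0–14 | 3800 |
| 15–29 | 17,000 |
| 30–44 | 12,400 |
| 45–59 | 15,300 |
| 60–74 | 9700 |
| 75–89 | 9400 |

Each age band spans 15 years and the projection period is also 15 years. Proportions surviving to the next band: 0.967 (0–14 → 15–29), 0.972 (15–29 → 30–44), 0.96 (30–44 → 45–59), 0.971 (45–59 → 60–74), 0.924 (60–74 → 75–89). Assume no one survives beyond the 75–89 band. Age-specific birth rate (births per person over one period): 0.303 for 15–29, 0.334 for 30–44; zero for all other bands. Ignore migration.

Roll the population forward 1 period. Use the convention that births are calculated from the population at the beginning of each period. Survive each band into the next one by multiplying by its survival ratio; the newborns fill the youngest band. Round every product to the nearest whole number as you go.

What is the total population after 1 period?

65215

Call the groups 1 to 6, youngest first.
Period 1:
Births: 17000 × 0.303 = 5151, 12400 × 0.334 = 4142 → total 9293
Group 2: 3800 × 0.967 = 3675
Group 3: 17000 × 0.972 = 16524
Group 4: 12400 × 0.96 = 11904
Group 5: 15300 × 0.971 = 14856
Group 6: 9700 × 0.924 = 8963
End of period: [9293, 3675, 16524, 11904, 14856, 8963]
Total after period 1: 9293 + 3675 + 16524 + 11904 + 14856 + 8963 = 65215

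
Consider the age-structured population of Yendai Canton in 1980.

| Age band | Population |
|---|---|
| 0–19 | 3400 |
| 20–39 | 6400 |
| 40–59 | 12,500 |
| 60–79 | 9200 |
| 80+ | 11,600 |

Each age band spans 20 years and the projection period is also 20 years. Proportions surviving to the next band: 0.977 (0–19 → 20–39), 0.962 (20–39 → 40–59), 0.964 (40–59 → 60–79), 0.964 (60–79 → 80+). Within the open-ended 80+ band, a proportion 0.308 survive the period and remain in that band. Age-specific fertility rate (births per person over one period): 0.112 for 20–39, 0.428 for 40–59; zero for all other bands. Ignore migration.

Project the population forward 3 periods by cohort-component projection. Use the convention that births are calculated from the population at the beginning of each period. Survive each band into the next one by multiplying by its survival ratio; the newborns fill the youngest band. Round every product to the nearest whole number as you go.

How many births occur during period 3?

2032

(Bands numbered youngest = 1 to oldest = 5.)
Period 1:
Births: 6400 × 0.112 = 717 ; 12500 × 0.428 = 5350 → 6067
Band 2: 3400 × 0.977 = 3322
Band 3: 6400 × 0.962 = 6157
Band 4: 12500 × 0.964 = 12050
Band 5: 9200 × 0.964 + 11600 × 0.308 = 8869 + 3573 = 12442
Giving 6067 / 3322 / 6157 / 12050 / 12442.
Period 2:
Births: 3322 × 0.112 = 372 ; 6157 × 0.428 = 2635 → 3007
Band 2: 6067 × 0.977 = 5927
Band 3: 3322 × 0.962 = 3196
Band 4: 6157 × 0.964 = 5935
Band 5: 12050 × 0.964 + 12442 × 0.308 = 11616 + 3832 = 15448
Giving 3007 / 5927 / 3196 / 5935 / 15448.
Period 3:
Births: 5927 × 0.112 = 664 ; 3196 × 0.428 = 1368 → 2032
Band 2: 3007 × 0.977 = 2938
Band 3: 5927 × 0.962 = 5702
Band 4: 3196 × 0.964 = 3081
Band 5: 5935 × 0.964 + 15448 × 0.308 = 5721 + 4758 = 10479
Giving 2032 / 2938 / 5702 / 3081 / 10479.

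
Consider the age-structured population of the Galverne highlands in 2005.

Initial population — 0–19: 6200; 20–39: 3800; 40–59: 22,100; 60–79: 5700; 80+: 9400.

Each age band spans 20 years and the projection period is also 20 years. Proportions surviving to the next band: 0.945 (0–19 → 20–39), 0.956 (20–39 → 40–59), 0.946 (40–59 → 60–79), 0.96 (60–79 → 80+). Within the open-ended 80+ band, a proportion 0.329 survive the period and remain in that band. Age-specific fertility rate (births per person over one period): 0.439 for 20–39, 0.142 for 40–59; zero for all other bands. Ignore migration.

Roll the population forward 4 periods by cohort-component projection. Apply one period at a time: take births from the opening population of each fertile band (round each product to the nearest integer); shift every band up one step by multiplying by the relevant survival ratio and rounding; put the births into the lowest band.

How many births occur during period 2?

3088

Call the groups 1 to 5, youngest first.
After projecting period 1:
Births: 3800 × 0.439 = 1668, 22100 × 0.142 = 3138 ⇒ total 4806
Group 2: 6200 × 0.945 = 5859
Group 3: 3800 × 0.956 = 3633
Group 4: 22100 × 0.946 = 20907
Group 5: 5700 × 0.96 + 9400 × 0.329 = 5472 + 3093 = 8565
Population now: 0–19=4806, 20–39=5859, 40–59=3633, 60–79=20907, 80+=8565
After projecting period 2:
Births: 5859 × 0.439 = 2572, 3633 × 0.142 = 516 ⇒ total 3088
Group 2: 4806 × 0.945 = 4542
Group 3: 5859 × 0.956 = 5601
Group 4: 3633 × 0.946 = 3437
Group 5: 20907 × 0.96 + 8565 × 0.329 = 20071 + 2818 = 22889
Population now: 0–19=3088, 20–39=4542, 40–59=5601, 60–79=3437, 80+=22889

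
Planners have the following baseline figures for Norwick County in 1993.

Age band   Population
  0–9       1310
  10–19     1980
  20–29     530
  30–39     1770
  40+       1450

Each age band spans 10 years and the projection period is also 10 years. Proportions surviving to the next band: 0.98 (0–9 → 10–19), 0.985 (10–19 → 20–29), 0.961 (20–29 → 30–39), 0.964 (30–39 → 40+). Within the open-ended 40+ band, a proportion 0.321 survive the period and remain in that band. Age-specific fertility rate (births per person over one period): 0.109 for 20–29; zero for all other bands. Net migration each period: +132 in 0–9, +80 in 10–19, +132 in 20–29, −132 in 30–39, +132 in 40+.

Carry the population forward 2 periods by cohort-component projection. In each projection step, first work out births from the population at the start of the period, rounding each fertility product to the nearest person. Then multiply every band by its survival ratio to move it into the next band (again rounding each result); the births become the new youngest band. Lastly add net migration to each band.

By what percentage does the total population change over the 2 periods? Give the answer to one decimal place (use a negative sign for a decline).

Let group 1 be 0–9 through group 5 = 40+.
Period 1.
Births: 530 × 0.109 = 58
Group 2: 1310 × 0.98 = 1284
Group 3: 1980 × 0.985 = 1950
Group 4: 530 × 0.961 = 509
Group 5: 1770 × 0.964 + 1450 × 0.321 = 1706 + 465 = 2171
Net migration: Group 1 + 132 → 190; Group 2 + 80 → 1364; Group 3 + 132 → 2082; Group 4 − 132 → 377; Group 5 + 132 → 2303
Giving 190 / 1364 / 2082 / 377 / 2303.
Period 2.
Births: 2082 × 0.109 = 227
Group 2: 190 × 0.98 = 186
Group 3: 1364 × 0.985 = 1344
Group 4: 2082 × 0.961 = 2001
Group 5: 377 × 0.964 + 2303 × 0.321 = 363 + 739 = 1102
Net migration: Group 1 + 132 → 359; Group 2 + 80 → 266; Group 3 + 132 → 1476; Group 4 − 132 → 1869; Group 5 + 132 → 1234
Giving 359 / 266 / 1476 / 1869 / 1234.
Total: 7040 → 5204; change = -1836; percentage change = -26.1%

-26.1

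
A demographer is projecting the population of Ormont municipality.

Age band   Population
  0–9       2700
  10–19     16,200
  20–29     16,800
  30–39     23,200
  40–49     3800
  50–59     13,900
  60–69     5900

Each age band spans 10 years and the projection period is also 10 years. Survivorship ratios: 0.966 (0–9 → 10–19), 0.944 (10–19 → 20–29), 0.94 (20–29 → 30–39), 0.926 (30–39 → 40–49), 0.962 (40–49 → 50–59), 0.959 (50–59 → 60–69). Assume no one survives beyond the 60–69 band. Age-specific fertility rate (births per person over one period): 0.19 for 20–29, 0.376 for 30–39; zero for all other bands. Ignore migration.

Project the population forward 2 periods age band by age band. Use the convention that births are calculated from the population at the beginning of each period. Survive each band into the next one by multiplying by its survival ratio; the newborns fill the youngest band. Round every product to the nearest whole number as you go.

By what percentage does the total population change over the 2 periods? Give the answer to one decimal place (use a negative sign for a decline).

-7.9

Period 1:
Births: 16800 * 0.19 = 3192  |  23200 * 0.376 = 8723 ⇒ total 11915
10–19: 2700 * 0.966 = 2608
20–29: 16200 * 0.944 = 15293
30–39: 16800 * 0.94 = 15792
40–49: 23200 * 0.926 = 21483
50–59: 3800 * 0.962 = 3656
60–69: 13900 * 0.959 = 13330
Population now: 0–9=11915, 10–19=2608, 20–29=15293, 30–39=15792, 40–49=21483, 50–59=3656, 60–69=13330
Period 2:
Births: 15293 * 0.19 = 2906  |  15792 * 0.376 = 5938 ⇒ total 8844
10–19: 11915 * 0.966 = 11510
20–29: 2608 * 0.944 = 2462
30–39: 15293 * 0.94 = 14375
40–49: 15792 * 0.926 = 14623
50–59: 21483 * 0.962 = 20667
60–69: 3656 * 0.959 = 3506
Population now: 0–9=8844, 10–19=11510, 20–29=2462, 30–39=14375, 40–49=14623, 50–59=20667, 60–69=3506
Total: 82500 → 75987; change = -6513; percentage change = -7.9%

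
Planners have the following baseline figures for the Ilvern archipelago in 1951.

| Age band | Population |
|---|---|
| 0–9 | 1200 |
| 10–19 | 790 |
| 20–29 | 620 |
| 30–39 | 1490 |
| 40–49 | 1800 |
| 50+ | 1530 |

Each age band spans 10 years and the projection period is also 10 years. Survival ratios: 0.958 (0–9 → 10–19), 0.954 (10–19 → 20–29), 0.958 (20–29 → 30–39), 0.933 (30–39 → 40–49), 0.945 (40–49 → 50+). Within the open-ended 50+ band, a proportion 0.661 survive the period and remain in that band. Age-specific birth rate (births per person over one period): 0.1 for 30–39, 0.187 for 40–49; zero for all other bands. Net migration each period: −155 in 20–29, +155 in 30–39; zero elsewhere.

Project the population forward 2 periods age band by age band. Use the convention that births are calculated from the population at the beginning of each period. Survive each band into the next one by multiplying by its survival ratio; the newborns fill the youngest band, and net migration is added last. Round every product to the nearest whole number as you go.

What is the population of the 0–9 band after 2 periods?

335

Period 1:
Births: 1490 * 0.1 = 149  |  1800 * 0.187 = 337 → 486
10–19: 1200 * 0.958 = 1150
20–29: 790 * 0.954 = 754
30–39: 620 * 0.958 = 594
40–49: 1490 * 0.933 = 1390
50+: 1800 * 0.945 + 1530 * 0.661 = 1701 + 1011 = 2712
Net migration: 20–29 − 155 → 599; 30–39 + 155 → 749
End of period: [486, 1150, 599, 749, 1390, 2712]
Period 2:
Births: 749 * 0.1 = 75  |  1390 * 0.187 = 260 → 335
10–19: 486 * 0.958 = 466
20–29: 1150 * 0.954 = 1097
30–39: 599 * 0.958 = 574
40–49: 749 * 0.933 = 699
50+: 1390 * 0.945 + 2712 * 0.661 = 1314 + 1793 = 3107
Net migration: 20–29 − 155 → 942; 30–39 + 155 → 729
End of period: [335, 466, 942, 729, 699, 3107]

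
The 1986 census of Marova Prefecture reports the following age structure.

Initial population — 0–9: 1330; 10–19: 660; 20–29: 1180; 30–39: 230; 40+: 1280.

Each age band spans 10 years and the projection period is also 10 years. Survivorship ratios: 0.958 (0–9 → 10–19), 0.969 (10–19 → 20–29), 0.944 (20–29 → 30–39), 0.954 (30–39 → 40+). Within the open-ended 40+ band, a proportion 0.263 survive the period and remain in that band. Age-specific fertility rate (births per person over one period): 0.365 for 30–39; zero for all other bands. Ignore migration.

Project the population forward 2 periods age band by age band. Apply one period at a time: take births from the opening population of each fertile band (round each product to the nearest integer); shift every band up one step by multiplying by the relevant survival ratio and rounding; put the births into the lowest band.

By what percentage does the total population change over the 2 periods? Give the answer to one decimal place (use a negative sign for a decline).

-24.5

Call the bands 1 to 5, youngest first.
— Period 1 —
Births: 230 × 0.365 = 84
Band 2: 1330 × 0.958 = 1274
Band 3: 660 × 0.969 = 640
Band 4: 1180 × 0.944 = 1114
Band 5: 230 × 0.954 + 1280 × 0.263 = 219 + 337 = 556
Giving 84 / 1274 / 640 / 1114 / 556.
— Period 2 —
Births: 1114 × 0.365 = 407
Band 2: 84 × 0.958 = 80
Band 3: 1274 × 0.969 = 1235
Band 4: 640 × 0.944 = 604
Band 5: 1114 × 0.954 + 556 × 0.263 = 1063 + 146 = 1209
Giving 407 / 80 / 1235 / 604 / 1209.
Total: 4680 → 3535; change = -1145; percentage change = -24.5%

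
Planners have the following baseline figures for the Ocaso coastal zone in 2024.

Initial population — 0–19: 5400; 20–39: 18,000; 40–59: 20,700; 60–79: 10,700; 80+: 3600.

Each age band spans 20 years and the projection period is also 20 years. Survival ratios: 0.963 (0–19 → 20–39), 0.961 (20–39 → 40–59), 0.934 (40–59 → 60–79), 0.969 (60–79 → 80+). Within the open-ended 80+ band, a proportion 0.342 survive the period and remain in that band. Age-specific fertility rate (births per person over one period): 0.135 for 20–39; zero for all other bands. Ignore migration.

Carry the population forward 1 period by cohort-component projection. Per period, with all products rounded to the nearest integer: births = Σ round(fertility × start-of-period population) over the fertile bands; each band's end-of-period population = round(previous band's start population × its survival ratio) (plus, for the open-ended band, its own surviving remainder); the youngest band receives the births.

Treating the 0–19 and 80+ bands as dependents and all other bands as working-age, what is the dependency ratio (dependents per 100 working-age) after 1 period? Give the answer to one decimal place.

Call the groups 1 to 5, youngest first.
[period 1]
Births: 18000 × 0.135 = 2430
Group 2: 5400 × 0.963 = 5200
Group 3: 18000 × 0.961 = 17298
Group 4: 20700 × 0.934 = 19334
Group 5: 10700 × 0.969 + 3600 × 0.342 = 10368 + 1231 = 11599
→ [2430, 5200, 17298, 19334, 11599]
Dependents (band 0–19 + band 80+) = 2430 + 11599 = 14029; working-age = 41832; ratio = 14029/41832 × 100 = 33.5

33.5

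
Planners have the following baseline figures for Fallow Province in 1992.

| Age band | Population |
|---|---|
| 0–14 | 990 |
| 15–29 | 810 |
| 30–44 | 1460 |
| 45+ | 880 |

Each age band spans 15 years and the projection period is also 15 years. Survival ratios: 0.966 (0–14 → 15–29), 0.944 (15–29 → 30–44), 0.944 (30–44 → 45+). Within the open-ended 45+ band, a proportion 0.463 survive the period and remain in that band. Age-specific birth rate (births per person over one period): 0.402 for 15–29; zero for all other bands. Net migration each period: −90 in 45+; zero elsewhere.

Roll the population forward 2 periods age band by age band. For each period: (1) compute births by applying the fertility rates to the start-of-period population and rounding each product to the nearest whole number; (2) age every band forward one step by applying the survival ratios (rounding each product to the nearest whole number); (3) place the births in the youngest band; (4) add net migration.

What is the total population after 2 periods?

3018

Call the groups 1 to 4, youngest first.
— Period 1 —
Births: 810 × 0.402 = 326
Group 2: 990 × 0.966 = 956
Group 3: 810 × 0.944 = 765
Group 4: 1460 × 0.944 + 880 × 0.463 = 1378 + 407 = 1785
Net migration: Group 4 − 90 → 1695
End of period: [326, 956, 765, 1695]
— Period 2 —
Births: 956 × 0.402 = 384
Group 2: 326 × 0.966 = 315
Group 3: 956 × 0.944 = 902
Group 4: 765 × 0.944 + 1695 × 0.463 = 722 + 785 = 1507
Net migration: Group 4 − 90 → 1417
End of period: [384, 315, 902, 1417]
Total after period 2: 384 + 315 + 902 + 1417 = 3018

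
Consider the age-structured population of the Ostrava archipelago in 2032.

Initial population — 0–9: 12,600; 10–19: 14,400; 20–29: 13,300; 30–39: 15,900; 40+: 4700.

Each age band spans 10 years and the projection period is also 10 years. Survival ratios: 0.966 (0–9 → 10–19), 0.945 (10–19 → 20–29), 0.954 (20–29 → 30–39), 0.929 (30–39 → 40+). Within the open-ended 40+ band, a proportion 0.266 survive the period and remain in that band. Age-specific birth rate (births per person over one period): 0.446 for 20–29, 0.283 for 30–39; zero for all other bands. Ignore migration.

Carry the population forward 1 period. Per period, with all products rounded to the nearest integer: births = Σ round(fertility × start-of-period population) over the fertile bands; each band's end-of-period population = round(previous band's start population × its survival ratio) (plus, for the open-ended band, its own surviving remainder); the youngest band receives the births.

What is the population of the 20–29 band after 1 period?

13608

— Period 1 —
Births: 13300 * 0.446 = 5932, 15900 * 0.283 = 4500 ⇒ total 10432
10–19: 12600 * 0.966 = 12172
20–29: 14400 * 0.945 = 13608
30–39: 13300 * 0.954 = 12688
40+: 15900 * 0.929 + 4700 * 0.266 = 14771 + 1250 = 16021
Population now: 0–9=10432, 10–19=12172, 20–29=13608, 30–39=12688, 40+=16021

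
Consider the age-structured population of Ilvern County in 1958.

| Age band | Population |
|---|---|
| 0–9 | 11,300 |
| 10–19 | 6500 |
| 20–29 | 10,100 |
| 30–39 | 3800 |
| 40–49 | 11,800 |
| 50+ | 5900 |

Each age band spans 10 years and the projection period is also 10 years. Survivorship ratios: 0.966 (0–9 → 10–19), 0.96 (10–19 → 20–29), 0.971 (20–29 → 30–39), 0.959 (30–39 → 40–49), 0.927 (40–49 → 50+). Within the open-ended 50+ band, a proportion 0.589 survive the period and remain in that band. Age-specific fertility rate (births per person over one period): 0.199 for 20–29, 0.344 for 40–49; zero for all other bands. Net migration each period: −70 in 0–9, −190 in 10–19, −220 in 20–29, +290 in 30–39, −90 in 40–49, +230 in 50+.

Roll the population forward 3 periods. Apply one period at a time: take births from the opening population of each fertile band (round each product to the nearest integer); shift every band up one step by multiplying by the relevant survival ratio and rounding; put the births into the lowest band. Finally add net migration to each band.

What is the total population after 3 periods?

44624

After projecting period 1:
Births: 10100 × 0.199 = 2010  |  11800 × 0.344 = 4059 — total 6069
10–19: 11300 × 0.966 = 10916
20–29: 6500 × 0.96 = 6240
30–39: 10100 × 0.971 = 9807
40–49: 3800 × 0.959 = 3644
50+: 11800 × 0.927 + 5900 × 0.589 = 10939 + 3475 = 14414
Net migration: 0–9 − 70 → 5999; 10–19 − 190 → 10726; 20–29 − 220 → 6020; 30–39 + 290 → 10097; 40–49 − 90 → 3554; 50+ + 230 → 14644
End of period: [5999, 10726, 6020, 10097, 3554, 14644]
After projecting period 2:
Births: 6020 × 0.199 = 1198  |  3554 × 0.344 = 1223 — total 2421
10–19: 5999 × 0.966 = 5795
20–29: 10726 × 0.96 = 10297
30–39: 6020 × 0.971 = 5845
40–49: 10097 × 0.959 = 9683
50+: 3554 × 0.927 + 14644 × 0.589 = 3295 + 8625 = 11920
Net migration: 0–9 − 70 → 2351; 10–19 − 190 → 5605; 20–29 − 220 → 10077; 30–39 + 290 → 6135; 40–49 − 90 → 9593; 50+ + 230 → 12150
End of period: [2351, 5605, 10077, 6135, 9593, 12150]
After projecting period 3:
Births: 10077 × 0.199 = 2005  |  9593 × 0.344 = 3300 — total 5305
10–19: 2351 × 0.966 = 2271
20–29: 5605 × 0.96 = 5381
30–39: 10077 × 0.971 = 9785
40–49: 6135 × 0.959 = 5883
50+: 9593 × 0.927 + 12150 × 0.589 = 8893 + 7156 = 16049
Net migration: 0–9 − 70 → 5235; 10–19 − 190 → 2081; 20–29 − 220 → 5161; 30–39 + 290 → 10075; 40–49 − 90 → 5793; 50+ + 230 → 16279
End of period: [5235, 2081, 5161, 10075, 5793, 16279]
Total after period 3: 5235 + 2081 + 5161 + 10075 + 5793 + 16279 = 44624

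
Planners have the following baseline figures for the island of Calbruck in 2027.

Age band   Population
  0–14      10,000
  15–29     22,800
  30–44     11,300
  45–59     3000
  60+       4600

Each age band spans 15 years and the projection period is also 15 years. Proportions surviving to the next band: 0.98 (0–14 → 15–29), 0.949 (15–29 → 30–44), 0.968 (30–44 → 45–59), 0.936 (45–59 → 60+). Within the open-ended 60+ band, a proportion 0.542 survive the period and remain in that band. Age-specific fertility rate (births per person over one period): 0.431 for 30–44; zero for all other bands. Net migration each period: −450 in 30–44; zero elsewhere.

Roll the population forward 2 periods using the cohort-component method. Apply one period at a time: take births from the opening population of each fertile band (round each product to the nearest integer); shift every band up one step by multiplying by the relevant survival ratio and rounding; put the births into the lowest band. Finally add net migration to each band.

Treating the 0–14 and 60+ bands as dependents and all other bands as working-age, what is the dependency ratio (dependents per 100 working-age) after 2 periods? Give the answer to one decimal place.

[period 1]
Births: 11300 × 0.431 = 4870
15–29: 10000 × 0.98 = 9800
30–44: 22800 × 0.949 = 21637
45–59: 11300 × 0.968 = 10938
60+: 3000 × 0.936 + 4600 × 0.542 = 2808 + 2493 = 5301
Net migration: 30–44 − 450 → 21187
→ [4870, 9800, 21187, 10938, 5301]
[period 2]
Births: 21187 × 0.431 = 9132
15–29: 4870 × 0.98 = 4773
30–44: 9800 × 0.949 = 9300
45–59: 21187 × 0.968 = 20509
60+: 10938 × 0.936 + 5301 × 0.542 = 10238 + 2873 = 13111
Net migration: 30–44 − 450 → 8850
→ [9132, 4773, 8850, 20509, 13111]
Dependents (band 0–14 + band 60+) = 9132 + 13111 = 22243; working-age = 34132; ratio = 22243/34132 × 100 = 65.2

65.2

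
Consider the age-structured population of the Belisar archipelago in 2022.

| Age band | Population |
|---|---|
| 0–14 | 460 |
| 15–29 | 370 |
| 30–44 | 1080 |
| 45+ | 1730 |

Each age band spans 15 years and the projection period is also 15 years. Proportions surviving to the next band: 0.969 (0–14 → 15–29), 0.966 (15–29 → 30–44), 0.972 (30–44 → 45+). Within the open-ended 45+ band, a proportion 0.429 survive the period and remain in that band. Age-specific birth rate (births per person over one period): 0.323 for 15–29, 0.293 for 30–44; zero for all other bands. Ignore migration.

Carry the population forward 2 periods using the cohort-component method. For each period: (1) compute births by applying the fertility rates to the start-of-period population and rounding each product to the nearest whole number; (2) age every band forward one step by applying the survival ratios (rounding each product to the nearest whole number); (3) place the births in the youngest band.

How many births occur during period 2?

249

Numbering the bands 1..4 from youngest to oldest:
After projecting period 1:
Births: 370 × 0.323 = 120  |  1080 × 0.293 = 316 — total 436
Band 2: 460 × 0.969 = 446
Band 3: 370 × 0.966 = 357
Band 4: 1080 × 0.972 + 1730 × 0.429 = 1050 + 742 = 1792
Population now: 0–14=436, 15–29=446, 30–44=357, 45+=1792
After projecting period 2:
Births: 446 × 0.323 = 144  |  357 × 0.293 = 105 — total 249
Band 2: 436 × 0.969 = 422
Band 3: 446 × 0.966 = 431
Band 4: 357 × 0.972 + 1792 × 0.429 = 347 + 769 = 1116
Population now: 0–14=249, 15–29=422, 30–44=431, 45+=1116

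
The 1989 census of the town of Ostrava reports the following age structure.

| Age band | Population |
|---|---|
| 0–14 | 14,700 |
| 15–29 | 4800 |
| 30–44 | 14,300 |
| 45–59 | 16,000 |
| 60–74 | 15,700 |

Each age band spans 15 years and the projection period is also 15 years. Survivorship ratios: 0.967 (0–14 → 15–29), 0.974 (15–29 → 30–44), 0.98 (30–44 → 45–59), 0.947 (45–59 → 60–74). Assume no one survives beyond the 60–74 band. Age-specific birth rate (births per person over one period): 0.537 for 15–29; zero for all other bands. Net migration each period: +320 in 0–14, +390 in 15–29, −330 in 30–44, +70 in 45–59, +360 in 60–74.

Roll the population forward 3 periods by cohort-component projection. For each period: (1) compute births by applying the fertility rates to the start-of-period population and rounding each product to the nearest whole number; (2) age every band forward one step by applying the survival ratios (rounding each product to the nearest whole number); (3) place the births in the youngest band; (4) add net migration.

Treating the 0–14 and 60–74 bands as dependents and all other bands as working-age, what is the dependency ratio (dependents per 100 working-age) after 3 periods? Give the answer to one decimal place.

— Period 1 —
Births: 4800 * 0.537 = 2578
15–29: 14700 * 0.967 = 14215
30–44: 4800 * 0.974 = 4675
45–59: 14300 * 0.98 = 14014
60–74: 16000 * 0.947 = 15152
Net migration: 0–14 + 320 → 2898; 15–29 + 390 → 14605; 30–44 − 330 → 4345; 45–59 + 70 → 14084; 60–74 + 360 → 15512
Population now: 0–14=2898, 15–29=14605, 30–44=4345, 45–59=14084, 60–74=15512
— Period 2 —
Births: 14605 * 0.537 = 7843
15–29: 2898 * 0.967 = 2802
30–44: 14605 * 0.974 = 14225
45–59: 4345 * 0.98 = 4258
60–74: 14084 * 0.947 = 13338
Net migration: 0–14 + 320 → 8163; 15–29 + 390 → 3192; 30–44 − 330 → 13895; 45–59 + 70 → 4328; 60–74 + 360 → 13698
Population now: 0–14=8163, 15–29=3192, 30–44=13895, 45–59=4328, 60–74=13698
— Period 3 —
Births: 3192 * 0.537 = 1714
15–29: 8163 * 0.967 = 7894
30–44: 3192 * 0.974 = 3109
45–59: 13895 * 0.98 = 13617
60–74: 4328 * 0.947 = 4099
Net migration: 0–14 + 320 → 2034; 15–29 + 390 → 8284; 30–44 − 330 → 2779; 45–59 + 70 → 13687; 60–74 + 360 → 4459
Population now: 0–14=2034, 15–29=8284, 30–44=2779, 45–59=13687, 60–74=4459
Dependents (band 0–14 + band 60–74) = 2034 + 4459 = 6493; working-age = 24750; ratio = 6493/24750 × 100 = 26.2

26.2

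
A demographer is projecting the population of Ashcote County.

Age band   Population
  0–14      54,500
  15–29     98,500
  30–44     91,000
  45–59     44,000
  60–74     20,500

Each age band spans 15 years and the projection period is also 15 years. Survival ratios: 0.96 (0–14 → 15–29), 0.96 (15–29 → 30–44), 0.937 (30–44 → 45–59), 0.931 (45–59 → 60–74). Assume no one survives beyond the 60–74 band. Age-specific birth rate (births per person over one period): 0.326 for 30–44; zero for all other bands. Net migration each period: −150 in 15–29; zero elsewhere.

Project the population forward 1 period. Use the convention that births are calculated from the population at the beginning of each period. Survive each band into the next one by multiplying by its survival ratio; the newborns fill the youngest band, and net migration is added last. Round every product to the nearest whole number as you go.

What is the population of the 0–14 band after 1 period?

29666

[period 1]
Births: 91000 * 0.326 = 29666
15–29: 54500 * 0.96 = 52320
30–44: 98500 * 0.96 = 94560
45–59: 91000 * 0.937 = 85267
60–74: 44000 * 0.931 = 40964
Net migration: 15–29 − 150 → 52170
End of period: [29666, 52170, 94560, 85267, 40964]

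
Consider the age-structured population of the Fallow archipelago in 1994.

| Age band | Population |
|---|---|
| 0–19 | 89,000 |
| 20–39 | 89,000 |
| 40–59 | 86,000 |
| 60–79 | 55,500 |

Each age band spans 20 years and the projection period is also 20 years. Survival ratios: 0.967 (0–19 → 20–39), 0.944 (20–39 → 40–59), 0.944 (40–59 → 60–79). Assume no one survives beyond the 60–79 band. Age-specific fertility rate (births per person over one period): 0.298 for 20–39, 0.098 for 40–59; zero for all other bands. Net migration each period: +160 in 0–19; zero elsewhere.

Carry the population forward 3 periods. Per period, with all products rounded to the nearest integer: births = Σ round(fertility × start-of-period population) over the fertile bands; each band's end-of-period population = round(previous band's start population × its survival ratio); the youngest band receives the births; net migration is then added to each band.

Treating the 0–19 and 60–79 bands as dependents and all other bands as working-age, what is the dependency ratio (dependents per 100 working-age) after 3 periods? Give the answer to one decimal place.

— Period 1 —
Births: 89000 × 0.298 = 26522, 86000 × 0.098 = 8428 — total 34950
20–39: 89000 × 0.967 = 86063
40–59: 89000 × 0.944 = 84016
60–79: 86000 × 0.944 = 81184
Net migration: 0–19 + 160 → 35110
Giving 35110 / 86063 / 84016 / 81184.
— Period 2 —
Births: 86063 × 0.298 = 25647, 84016 × 0.098 = 8234 — total 33881
20–39: 35110 × 0.967 = 33951
40–59: 86063 × 0.944 = 81243
60–79: 84016 × 0.944 = 79311
Net migration: 0–19 + 160 → 34041
Giving 34041 / 33951 / 81243 / 79311.
— Period 3 —
Births: 33951 × 0.298 = 10117, 81243 × 0.098 = 7962 — total 18079
20–39: 34041 × 0.967 = 32918
40–59: 33951 × 0.944 = 32050
60–79: 81243 × 0.944 = 76693
Net migration: 0–19 + 160 → 18239
Giving 18239 / 32918 / 32050 / 76693.
Dependents (band 0–19 + band 60–79) = 18239 + 76693 = 94932; working-age = 64968; ratio = 94932/64968 × 100 = 146.1

146.1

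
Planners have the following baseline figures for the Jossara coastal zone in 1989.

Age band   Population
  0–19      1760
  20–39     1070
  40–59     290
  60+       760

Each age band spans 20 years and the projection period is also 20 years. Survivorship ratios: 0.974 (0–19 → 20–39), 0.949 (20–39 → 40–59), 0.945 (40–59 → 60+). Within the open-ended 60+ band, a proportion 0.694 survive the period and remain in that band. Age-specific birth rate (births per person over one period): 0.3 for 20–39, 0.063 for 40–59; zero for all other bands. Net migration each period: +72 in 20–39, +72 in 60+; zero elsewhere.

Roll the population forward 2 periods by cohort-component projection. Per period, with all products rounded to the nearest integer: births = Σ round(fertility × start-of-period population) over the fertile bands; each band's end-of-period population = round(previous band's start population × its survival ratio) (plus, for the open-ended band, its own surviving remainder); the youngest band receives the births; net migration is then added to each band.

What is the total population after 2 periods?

Period 1.
Births: 1070 × 0.3 = 321, 290 × 0.063 = 18 → total 339
20–39: 1760 × 0.974 = 1714
40–59: 1070 × 0.949 = 1015
60+: 290 × 0.945 + 760 × 0.694 = 274 + 527 = 801
Net migration: 20–39 + 72 → 1786; 60+ + 72 → 873
Giving 339 / 1786 / 1015 / 873.
Period 2.
Births: 1786 × 0.3 = 536, 1015 × 0.063 = 64 → total 600
20–39: 339 × 0.974 = 330
40–59: 1786 × 0.949 = 1695
60+: 1015 × 0.945 + 873 × 0.694 = 959 + 606 = 1565
Net migration: 20–39 + 72 → 402; 60+ + 72 → 1637
Giving 600 / 402 / 1695 / 1637.
Total after period 2: 600 + 402 + 1695 + 1637 = 4334

4334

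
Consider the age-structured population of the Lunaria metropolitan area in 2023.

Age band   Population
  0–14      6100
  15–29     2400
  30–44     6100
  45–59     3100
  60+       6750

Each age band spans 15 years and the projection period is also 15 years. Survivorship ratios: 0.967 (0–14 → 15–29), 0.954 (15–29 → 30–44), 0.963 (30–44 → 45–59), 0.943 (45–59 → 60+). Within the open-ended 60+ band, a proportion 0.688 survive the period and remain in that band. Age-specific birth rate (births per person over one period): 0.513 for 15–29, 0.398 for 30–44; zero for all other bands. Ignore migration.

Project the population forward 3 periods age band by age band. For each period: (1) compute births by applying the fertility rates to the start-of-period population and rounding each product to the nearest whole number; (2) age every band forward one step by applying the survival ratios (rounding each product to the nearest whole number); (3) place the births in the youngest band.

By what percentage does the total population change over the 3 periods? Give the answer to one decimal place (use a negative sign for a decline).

6.9

(Groups numbered youngest = 1 to oldest = 5.)
[period 1]
Births: 2400 × 0.513 = 1231  |  6100 × 0.398 = 2428 — total 3659
Group 2: 6100 × 0.967 = 5899
Group 3: 2400 × 0.954 = 2290
Group 4: 6100 × 0.963 = 5874
Group 5: 3100 × 0.943 + 6750 × 0.688 = 2923 + 4644 = 7567
Giving 3659 / 5899 / 2290 / 5874 / 7567.
[period 2]
Births: 5899 × 0.513 = 3026  |  2290 × 0.398 = 911 — total 3937
Group 2: 3659 × 0.967 = 3538
Group 3: 5899 × 0.954 = 5628
Group 4: 2290 × 0.963 = 2205
Group 5: 5874 × 0.943 + 7567 × 0.688 = 5539 + 5206 = 10745
Giving 3937 / 3538 / 5628 / 2205 / 10745.
[period 3]
Births: 3538 × 0.513 = 1815  |  5628 × 0.398 = 2240 — total 4055
Group 2: 3937 × 0.967 = 3807
Group 3: 3538 × 0.954 = 3375
Group 4: 5628 × 0.963 = 5420
Group 5: 2205 × 0.943 + 10745 × 0.688 = 2079 + 7393 = 9472
Giving 4055 / 3807 / 3375 / 5420 / 9472.
Total: 24450 → 26129; change = 1679; percentage change = 6.9%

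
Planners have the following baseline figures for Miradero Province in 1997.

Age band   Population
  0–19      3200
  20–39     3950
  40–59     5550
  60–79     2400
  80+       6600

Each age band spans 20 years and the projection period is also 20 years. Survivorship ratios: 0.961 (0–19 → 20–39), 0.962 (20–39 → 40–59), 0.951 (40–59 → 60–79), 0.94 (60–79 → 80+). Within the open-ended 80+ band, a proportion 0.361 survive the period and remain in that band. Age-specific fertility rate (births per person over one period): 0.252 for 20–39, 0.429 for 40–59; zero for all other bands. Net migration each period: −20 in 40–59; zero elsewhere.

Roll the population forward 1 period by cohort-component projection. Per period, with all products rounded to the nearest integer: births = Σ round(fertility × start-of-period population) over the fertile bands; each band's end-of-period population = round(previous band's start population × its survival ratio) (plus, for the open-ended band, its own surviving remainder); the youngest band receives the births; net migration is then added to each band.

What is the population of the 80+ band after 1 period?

4639

Period 1:
Births: 3950 × 0.252 = 995  |  5550 × 0.429 = 2381 ⇒ total 3376
20–39: 3200 × 0.961 = 3075
40–59: 3950 × 0.962 = 3800
60–79: 5550 × 0.951 = 5278
80+: 2400 × 0.94 + 6600 × 0.361 = 2256 + 2383 = 4639
Net migration: 40–59 − 20 → 3780
Giving 3376 / 3075 / 3780 / 5278 / 4639.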